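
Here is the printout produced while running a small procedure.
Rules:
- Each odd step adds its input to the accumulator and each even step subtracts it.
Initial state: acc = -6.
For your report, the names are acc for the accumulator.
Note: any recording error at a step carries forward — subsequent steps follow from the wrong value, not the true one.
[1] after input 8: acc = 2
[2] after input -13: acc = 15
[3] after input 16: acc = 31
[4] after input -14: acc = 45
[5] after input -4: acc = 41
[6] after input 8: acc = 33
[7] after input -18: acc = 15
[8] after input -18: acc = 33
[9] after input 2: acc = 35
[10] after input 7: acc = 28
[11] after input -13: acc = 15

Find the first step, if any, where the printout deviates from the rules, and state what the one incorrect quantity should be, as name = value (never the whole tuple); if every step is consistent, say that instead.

Recomputing the run from the initial state:
step 1: acc = 2
step 2: acc = 15
step 3: acc = 31
step 4: acc = 45
step 5: acc = 41
step 6: acc = 33
step 7: acc = 15
step 8: acc = 33
step 9: acc = 35
step 10: acc = 28
step 11: acc = 15
This matches the printout at every step.

no error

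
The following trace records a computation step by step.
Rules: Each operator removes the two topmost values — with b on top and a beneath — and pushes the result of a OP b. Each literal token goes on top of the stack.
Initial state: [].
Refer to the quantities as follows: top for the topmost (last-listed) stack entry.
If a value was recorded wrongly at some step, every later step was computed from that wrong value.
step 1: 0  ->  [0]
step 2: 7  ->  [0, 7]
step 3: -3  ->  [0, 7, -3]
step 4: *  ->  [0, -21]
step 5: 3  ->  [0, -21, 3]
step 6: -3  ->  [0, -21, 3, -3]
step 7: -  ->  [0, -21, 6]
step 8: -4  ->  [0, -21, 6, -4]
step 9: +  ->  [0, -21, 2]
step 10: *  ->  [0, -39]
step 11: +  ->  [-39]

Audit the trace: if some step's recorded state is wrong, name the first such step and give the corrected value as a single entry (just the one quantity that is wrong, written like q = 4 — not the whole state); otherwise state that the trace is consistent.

Recomputing the run from the initial state:
step 1: [0]
step 2: [0, 7]
step 3: [0, 7, -3]
step 4: [0, -21]
step 5: [0, -21, 3]
step 6: [0, -21, 3, -3]
step 7: [0, -21, 6]
step 8: [0, -21, 6, -4]
step 9: [0, -21, 2]
step 10: [0, -42]
step 11: [-42]
The first disagreement with the trace is at step 10, where the value should be top = -42.

step 10, top = -42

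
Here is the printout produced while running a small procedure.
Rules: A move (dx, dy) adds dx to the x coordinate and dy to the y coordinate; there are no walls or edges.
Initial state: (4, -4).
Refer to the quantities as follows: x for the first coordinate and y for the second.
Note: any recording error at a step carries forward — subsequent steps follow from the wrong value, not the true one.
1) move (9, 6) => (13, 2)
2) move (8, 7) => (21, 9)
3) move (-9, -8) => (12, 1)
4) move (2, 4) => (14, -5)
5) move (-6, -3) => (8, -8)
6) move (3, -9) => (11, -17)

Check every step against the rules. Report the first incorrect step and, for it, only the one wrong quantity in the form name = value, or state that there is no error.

step 4, y = 5

Recomputing the run from the initial state:
step 1: x = 13, y = 2
step 2: x = 21, y = 9
step 3: x = 12, y = 1
step 4: x = 14, y = 5
step 5: x = 8, y = 2
step 6: x = 11, y = -7
The first disagreement with the printout is at step 4, where the value should be y = 5.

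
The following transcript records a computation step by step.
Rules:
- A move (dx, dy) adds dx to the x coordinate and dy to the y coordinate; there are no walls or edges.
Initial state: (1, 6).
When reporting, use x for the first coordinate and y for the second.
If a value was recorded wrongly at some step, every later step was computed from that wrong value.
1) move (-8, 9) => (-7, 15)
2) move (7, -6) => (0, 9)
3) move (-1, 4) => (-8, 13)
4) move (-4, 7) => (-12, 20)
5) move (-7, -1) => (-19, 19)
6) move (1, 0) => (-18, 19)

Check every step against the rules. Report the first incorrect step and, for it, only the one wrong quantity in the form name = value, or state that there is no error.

Recomputing the run from the initial state:
step 1: x = -7, y = 15
step 2: x = 0, y = 9
step 3: x = -1, y = 13
step 4: x = -5, y = 20
step 5: x = -12, y = 19
step 6: x = -11, y = 19
The first disagreement with the transcript is at step 3, where the value should be x = -1.

step 3, x = -1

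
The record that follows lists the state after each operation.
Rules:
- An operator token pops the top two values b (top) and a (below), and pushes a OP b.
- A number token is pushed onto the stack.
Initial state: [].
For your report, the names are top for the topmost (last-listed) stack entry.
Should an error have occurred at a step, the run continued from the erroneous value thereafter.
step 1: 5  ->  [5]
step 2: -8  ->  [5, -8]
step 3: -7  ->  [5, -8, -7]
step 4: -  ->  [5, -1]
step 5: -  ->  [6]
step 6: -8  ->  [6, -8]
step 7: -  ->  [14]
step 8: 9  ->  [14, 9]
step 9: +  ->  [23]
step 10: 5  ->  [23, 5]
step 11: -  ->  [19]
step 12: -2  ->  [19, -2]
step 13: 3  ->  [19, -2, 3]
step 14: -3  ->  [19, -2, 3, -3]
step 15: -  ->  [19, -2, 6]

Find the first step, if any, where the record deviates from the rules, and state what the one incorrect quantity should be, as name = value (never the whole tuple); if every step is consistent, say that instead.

Recomputing the run from the initial state:
step 1: [5]
step 2: [5, -8]
step 3: [5, -8, -7]
step 4: [5, -1]
step 5: [6]
step 6: [6, -8]
step 7: [14]
step 8: [14, 9]
step 9: [23]
step 10: [23, 5]
step 11: [18]
step 12: [18, -2]
step 13: [18, -2, 3]
step 14: [18, -2, 3, -3]
step 15: [18, -2, 6]
The first disagreement with the record is at step 11, where the value should be top = 18.

step 11, top = 18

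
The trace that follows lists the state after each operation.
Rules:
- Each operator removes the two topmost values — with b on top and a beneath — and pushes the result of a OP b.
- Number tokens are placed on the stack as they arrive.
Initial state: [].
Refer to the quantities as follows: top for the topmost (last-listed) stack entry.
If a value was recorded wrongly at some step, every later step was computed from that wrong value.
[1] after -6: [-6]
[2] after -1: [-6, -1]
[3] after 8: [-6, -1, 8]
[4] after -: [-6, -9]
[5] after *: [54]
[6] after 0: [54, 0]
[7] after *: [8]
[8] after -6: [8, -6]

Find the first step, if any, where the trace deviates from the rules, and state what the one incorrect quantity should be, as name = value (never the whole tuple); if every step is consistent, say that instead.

Recomputing the run from the initial state:
step 1: [-6]
step 2: [-6, -1]
step 3: [-6, -1, 8]
step 4: [-6, -9]
step 5: [54]
step 6: [54, 0]
step 7: [0]
step 8: [0, -6]
The first disagreement with the trace is at step 7, where the value should be top = 0.

step 7, top = 0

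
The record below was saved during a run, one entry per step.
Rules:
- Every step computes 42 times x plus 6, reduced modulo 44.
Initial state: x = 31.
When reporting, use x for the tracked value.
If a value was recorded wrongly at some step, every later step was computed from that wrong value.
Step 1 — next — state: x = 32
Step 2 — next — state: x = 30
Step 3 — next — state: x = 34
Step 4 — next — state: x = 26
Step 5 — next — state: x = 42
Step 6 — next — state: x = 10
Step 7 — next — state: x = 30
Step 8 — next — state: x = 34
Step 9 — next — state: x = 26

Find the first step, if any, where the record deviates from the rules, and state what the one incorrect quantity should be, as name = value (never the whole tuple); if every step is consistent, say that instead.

no error

step 1: x = (42*31 + 6) mod 44 = 32 -> consistent with the record
step 2: x = (42*32 + 6) mod 44 = 30 -> in agreement
step 3: x = (42*30 + 6) mod 44 = 34 -> agrees with the record
step 4: x = (42*34 + 6) mod 44 = 26 -> verified
step 5: x = (42*26 + 6) mod 44 = 42 -> agrees with the record
step 6: x = (42*42 + 6) mod 44 = 10 -> same as recorded
step 7: x = (42*10 + 6) mod 44 = 30 -> confirmed correct
step 8: x = (42*30 + 6) mod 44 = 34 -> matches
step 9: x = (42*34 + 6) mod 44 = 26 -> no discrepancy
No step deviates from the rules.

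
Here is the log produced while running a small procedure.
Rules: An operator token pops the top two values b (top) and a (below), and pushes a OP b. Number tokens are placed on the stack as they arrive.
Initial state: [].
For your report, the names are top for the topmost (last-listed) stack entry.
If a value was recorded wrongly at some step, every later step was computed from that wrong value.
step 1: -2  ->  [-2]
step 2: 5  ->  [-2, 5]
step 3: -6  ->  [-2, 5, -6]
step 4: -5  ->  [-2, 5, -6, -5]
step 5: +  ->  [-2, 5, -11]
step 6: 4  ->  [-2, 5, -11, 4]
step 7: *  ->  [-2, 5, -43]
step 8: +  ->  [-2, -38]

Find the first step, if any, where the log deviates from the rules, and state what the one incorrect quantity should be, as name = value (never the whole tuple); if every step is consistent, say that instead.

step 7, top = -44

Recomputing the run from the initial state:
step 1: [-2]
step 2: [-2, 5]
step 3: [-2, 5, -6]
step 4: [-2, 5, -6, -5]
step 5: [-2, 5, -11]
step 6: [-2, 5, -11, 4]
step 7: [-2, 5, -44]
step 8: [-2, -39]
The first disagreement with the log is at step 7, where the value should be top = -44.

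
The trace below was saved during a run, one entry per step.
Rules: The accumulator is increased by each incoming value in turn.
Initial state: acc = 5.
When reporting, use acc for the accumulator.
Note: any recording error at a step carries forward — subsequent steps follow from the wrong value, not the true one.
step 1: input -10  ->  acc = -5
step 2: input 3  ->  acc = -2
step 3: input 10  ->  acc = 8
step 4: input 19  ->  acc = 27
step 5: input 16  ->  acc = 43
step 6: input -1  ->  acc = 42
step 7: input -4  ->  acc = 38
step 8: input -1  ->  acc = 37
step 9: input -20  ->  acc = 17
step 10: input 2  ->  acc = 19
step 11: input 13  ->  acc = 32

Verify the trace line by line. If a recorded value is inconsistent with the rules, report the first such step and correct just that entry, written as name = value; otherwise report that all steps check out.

Recomputing the run from the initial state:
step 1: acc = -5
step 2: acc = -2
step 3: acc = 8
step 4: acc = 27
step 5: acc = 43
step 6: acc = 42
step 7: acc = 38
step 8: acc = 37
step 9: acc = 17
step 10: acc = 19
step 11: acc = 32
This matches the trace at every step.

no error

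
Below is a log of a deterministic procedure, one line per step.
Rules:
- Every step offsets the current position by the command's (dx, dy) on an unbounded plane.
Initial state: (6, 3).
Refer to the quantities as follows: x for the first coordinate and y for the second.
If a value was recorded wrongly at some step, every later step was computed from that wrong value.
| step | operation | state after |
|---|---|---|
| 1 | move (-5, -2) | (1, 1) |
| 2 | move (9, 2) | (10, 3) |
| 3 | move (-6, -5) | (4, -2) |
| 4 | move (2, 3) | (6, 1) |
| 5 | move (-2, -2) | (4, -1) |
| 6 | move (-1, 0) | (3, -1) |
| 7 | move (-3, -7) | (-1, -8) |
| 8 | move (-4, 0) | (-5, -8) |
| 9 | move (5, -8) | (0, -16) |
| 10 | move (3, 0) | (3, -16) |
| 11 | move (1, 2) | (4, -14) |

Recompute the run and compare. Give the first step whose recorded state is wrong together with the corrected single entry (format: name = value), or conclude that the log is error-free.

1. x = 6 + (-5) = 1, y = 3 + (-2) = 1 (confirmed correct)
2. x = 1 + (9) = 10, y = 1 + (2) = 3 (matches)
3. x = 10 + (-6) = 4, y = 3 + (-5) = -2 (matches)
4. x = 4 + (2) = 6, y = -2 + (3) = 1 (no discrepancy)
5. x = 6 + (-2) = 4, y = 1 + (-2) = -1 (in agreement)
6. x = 4 + (-1) = 3, y = -1 + (0) = -1 (consistent with the log)
7. x = 3 + (-3) = 0, y = -1 + (-7) = -8 (this is not what the log shows)
Conclusion: step 7 carries the first error; the entry should be x = 0.

step 7, x = 0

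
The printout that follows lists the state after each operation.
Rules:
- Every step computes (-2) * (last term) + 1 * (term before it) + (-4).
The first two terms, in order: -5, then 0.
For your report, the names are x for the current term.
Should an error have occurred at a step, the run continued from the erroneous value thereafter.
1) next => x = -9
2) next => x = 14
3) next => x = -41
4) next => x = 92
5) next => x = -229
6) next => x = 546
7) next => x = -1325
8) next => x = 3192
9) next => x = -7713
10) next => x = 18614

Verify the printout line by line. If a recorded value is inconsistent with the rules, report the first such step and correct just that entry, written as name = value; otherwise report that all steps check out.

step 1: x = -2*(0) + (1)*(-5) + (-4) = -9 -> verified
step 2: x = -2*(-9) + (1)*(0) + (-4) = 14 -> verified
step 3: x = -2*(14) + (1)*(-9) + (-4) = -41 -> checks out
step 4: x = -2*(-41) + (1)*(14) + (-4) = 92 -> checks out
step 5: x = -2*(92) + (1)*(-41) + (-4) = -229 -> confirmed correct
step 6: x = -2*(-229) + (1)*(92) + (-4) = 546 -> same as recorded
step 7: x = -2*(546) + (1)*(-229) + (-4) = -1325 -> agrees with the printout
step 8: x = -2*(-1325) + (1)*(546) + (-4) = 3192 -> agrees with the printout
step 9: x = -2*(3192) + (1)*(-1325) + (-4) = -7713 -> verified
step 10: x = -2*(-7713) + (1)*(3192) + (-4) = 18614 -> exactly as logged
No step deviates from the rules.

no error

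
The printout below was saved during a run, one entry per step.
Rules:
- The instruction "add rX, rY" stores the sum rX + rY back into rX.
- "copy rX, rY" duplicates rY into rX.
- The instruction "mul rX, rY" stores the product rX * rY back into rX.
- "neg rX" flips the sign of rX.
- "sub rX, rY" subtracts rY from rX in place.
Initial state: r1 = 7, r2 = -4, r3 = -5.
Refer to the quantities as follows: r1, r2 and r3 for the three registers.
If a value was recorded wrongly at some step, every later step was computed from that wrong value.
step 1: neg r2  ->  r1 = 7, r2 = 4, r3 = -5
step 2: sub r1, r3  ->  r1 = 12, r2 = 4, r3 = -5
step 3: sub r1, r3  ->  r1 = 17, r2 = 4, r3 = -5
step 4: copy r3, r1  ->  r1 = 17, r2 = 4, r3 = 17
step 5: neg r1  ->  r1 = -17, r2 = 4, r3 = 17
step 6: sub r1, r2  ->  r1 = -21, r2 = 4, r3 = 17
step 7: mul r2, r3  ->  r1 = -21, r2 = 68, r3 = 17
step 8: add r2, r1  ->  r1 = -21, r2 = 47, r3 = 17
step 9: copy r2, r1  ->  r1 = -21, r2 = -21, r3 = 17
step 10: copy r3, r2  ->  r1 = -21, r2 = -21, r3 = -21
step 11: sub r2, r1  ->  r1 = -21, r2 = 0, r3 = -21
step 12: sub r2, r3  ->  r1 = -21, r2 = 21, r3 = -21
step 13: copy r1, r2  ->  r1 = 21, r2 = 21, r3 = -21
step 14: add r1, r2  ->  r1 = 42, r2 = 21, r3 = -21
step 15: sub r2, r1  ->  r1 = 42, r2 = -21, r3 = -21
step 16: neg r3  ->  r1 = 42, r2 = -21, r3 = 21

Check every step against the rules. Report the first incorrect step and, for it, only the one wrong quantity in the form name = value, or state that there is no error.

no error

Step 1: r2 = -(-4) = 4 — confirmed correct.
Step 2: r1 = 7 - -5 = 12 — consistent with the printout.
Step 3: r1 = 12 - -5 = 17 — no discrepancy.
Step 4: r3 = 17 — checks out.
Step 5: r1 = -(17) = -17 — confirmed correct.
Step 6: r1 = -17 - 4 = -21 — agrees with the printout.
Step 7: r2 = 4 * 17 = 68 — exactly as logged.
Step 8: r2 = 68 + -21 = 47 — verified.
Step 9: r2 = -21 — verified.
Step 10: r3 = -21 — no discrepancy.
Step 11: r2 = -21 - -21 = 0 — agrees with the printout.
Step 12: r2 = 0 - -21 = 21 — confirmed correct.
Step 13: r1 = 21 — consistent with the printout.
Step 14: r1 = 21 + 21 = 42 — confirmed correct.
Step 15: r2 = 21 - 42 = -21 — same as recorded.
Step 16: r3 = -(-21) = 21 — same as recorded.
Each recorded entry agrees with the recomputation.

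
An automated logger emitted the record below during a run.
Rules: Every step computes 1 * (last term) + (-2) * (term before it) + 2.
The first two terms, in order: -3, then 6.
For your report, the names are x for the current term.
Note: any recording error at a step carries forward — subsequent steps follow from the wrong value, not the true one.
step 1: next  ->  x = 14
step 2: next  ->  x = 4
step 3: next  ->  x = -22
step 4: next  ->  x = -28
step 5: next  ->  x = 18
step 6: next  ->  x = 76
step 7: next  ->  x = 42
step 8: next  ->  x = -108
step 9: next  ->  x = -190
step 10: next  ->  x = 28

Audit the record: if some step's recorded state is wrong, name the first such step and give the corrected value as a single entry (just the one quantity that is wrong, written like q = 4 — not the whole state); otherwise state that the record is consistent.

Recomputing the run from the initial state:
step 1: x = 14
step 2: x = 4
step 3: x = -22
step 4: x = -28
step 5: x = 18
step 6: x = 76
step 7: x = 42
step 8: x = -108
step 9: x = -190
step 10: x = 28
This matches the record at every step.

no error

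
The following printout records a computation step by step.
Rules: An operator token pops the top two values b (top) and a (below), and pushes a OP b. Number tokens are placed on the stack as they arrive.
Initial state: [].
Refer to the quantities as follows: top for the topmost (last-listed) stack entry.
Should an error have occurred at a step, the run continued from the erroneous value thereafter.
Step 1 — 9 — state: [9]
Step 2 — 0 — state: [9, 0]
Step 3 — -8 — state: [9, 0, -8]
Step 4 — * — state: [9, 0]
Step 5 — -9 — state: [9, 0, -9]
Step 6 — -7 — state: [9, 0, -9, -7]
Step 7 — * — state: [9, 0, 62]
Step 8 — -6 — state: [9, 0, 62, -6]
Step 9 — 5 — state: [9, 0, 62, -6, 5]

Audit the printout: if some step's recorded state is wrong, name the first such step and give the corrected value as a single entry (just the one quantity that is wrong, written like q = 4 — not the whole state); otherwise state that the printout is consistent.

1. push 9: top = 9 (same as recorded)
2. push 0: top = 0 (confirmed correct)
3. push -8: top = -8 (in agreement)
4. 0 * -8 = 0 (in agreement)
5. push -9: top = -9 (exactly as logged)
6. push -7: top = -7 (confirmed correct)
7. -9 * -7 = 63 (not what was recorded)
So the first discrepancy is step 7, where the right value is top = 63.

step 7, top = 63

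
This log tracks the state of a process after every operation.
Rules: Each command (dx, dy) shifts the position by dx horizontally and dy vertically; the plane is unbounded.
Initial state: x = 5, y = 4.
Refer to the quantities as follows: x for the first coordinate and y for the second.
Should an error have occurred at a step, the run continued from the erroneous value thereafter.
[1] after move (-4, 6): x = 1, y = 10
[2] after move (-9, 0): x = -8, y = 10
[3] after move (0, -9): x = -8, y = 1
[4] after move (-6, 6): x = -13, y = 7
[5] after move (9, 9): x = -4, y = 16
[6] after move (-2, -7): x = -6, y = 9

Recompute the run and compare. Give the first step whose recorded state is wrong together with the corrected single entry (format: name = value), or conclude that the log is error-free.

Step 1: x = 5 + (-4) = 1, y = 4 + (6) = 10 — same as recorded.
Step 2: x = 1 + (-9) = -8, y = 10 + (0) = 10 — verified.
Step 3: x = -8 + (0) = -8, y = 10 + (-9) = 1 — no discrepancy.
Step 4: x = -8 + (-6) = -14, y = 1 + (6) = 7 — the recorded entry deviates here.
The audit stops at step 4: the recorded entry is wrong and should be x = -14.

step 4, x = -14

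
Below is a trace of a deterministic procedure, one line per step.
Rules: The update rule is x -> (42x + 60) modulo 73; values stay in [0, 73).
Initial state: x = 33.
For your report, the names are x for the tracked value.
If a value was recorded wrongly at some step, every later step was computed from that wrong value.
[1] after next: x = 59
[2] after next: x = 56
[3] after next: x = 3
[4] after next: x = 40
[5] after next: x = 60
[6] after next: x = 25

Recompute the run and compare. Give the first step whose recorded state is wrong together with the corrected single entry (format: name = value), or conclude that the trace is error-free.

Step 1: x = (42*33 + 60) mod 73 = 59 — verified.
Step 2: x = (42*59 + 60) mod 73 = 56 — checks out.
Step 3: x = (42*56 + 60) mod 73 = 3 — checks out.
Step 4: x = (42*3 + 60) mod 73 = 40 — verified.
Step 5: x = (42*40 + 60) mod 73 = 61 — a discrepancy with the trace.
First incorrect step: 5; the correct value is x = 61.

step 5, x = 61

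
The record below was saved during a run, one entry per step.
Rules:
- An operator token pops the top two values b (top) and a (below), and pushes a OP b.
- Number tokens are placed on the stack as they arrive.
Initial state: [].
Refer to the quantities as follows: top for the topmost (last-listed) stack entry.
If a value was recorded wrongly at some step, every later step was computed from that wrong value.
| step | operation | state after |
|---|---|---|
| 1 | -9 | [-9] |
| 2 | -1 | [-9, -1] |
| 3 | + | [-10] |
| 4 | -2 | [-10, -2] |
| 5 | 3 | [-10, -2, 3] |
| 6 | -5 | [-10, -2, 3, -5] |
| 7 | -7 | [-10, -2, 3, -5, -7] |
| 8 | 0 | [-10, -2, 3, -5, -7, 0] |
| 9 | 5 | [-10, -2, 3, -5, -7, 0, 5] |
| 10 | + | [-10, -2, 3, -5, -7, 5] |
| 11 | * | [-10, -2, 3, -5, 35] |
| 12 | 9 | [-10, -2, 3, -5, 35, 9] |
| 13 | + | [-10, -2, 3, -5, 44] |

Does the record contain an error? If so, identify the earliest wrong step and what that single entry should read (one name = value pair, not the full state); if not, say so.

Step 1: push -9: top = -9 — same as recorded.
Step 2: push -1: top = -1 — checks out.
Step 3: -9 + -1 = -10 — verified.
Step 4: push -2: top = -2 — checks out.
Step 5: push 3: top = 3 — no discrepancy.
Step 6: push -5: top = -5 — confirmed correct.
Step 7: push -7: top = -7 — no discrepancy.
Step 8: push 0: top = 0 — consistent with the record.
Step 9: push 5: top = 5 — confirmed correct.
Step 10: 0 + 5 = 5 — consistent with the record.
Step 11: -7 * 5 = -35 — the entry is off here.
First incorrect step: 11; the correct value is top = -35.

step 11, top = -35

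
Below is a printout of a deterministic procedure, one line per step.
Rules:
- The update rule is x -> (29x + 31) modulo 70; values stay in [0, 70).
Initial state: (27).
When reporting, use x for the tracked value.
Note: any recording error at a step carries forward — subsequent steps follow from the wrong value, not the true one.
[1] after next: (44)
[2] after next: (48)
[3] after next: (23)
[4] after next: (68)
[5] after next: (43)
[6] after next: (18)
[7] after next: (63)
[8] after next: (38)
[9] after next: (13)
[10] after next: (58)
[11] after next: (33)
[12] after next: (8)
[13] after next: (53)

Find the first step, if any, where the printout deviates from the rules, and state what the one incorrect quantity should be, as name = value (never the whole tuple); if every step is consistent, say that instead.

1. x = (29*27 + 31) mod 70 = 44 (checks out)
2. x = (29*44 + 31) mod 70 = 47 (first mismatch against the printout)
The audit stops at step 2: the recorded entry is wrong and should be x = 47.

step 2, x = 47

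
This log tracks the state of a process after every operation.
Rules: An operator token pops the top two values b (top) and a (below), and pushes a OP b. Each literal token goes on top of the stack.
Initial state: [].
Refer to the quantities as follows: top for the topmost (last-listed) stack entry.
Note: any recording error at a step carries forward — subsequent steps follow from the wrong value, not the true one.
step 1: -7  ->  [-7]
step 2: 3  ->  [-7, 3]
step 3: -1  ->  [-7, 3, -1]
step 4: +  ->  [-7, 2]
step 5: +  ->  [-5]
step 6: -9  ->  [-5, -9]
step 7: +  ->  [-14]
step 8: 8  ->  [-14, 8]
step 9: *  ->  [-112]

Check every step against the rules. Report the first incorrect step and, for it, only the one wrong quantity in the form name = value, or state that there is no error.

no error

1. push -7: top = -7 (in agreement)
2. push 3: top = 3 (matches)
3. push -1: top = -1 (exactly as logged)
4. 3 + -1 = 2 (agrees with the log)
5. -7 + 2 = -5 (no discrepancy)
6. push -9: top = -9 (same as recorded)
7. -5 + -9 = -14 (no discrepancy)
8. push 8: top = 8 (agrees with the log)
9. -14 * 8 = -112 (verified)
Every step is consistent.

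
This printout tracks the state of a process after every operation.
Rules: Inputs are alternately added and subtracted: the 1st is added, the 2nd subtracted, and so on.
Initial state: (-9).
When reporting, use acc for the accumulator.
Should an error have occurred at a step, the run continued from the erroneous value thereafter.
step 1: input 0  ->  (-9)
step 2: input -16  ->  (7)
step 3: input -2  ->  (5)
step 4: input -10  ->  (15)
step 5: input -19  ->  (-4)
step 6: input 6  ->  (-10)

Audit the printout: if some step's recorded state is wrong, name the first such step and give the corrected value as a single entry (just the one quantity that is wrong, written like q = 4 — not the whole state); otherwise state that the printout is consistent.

no error

step 1: acc = -9 + 0 = -9 -> verified
step 2: acc = -9 - -16 = 7 -> in agreement
step 3: acc = 7 + -2 = 5 -> in agreement
step 4: acc = 5 - -10 = 15 -> consistent with the printout
step 5: acc = 15 + -19 = -4 -> agrees with the printout
step 6: acc = -4 - 6 = -10 -> agrees with the printout
Every step is consistent.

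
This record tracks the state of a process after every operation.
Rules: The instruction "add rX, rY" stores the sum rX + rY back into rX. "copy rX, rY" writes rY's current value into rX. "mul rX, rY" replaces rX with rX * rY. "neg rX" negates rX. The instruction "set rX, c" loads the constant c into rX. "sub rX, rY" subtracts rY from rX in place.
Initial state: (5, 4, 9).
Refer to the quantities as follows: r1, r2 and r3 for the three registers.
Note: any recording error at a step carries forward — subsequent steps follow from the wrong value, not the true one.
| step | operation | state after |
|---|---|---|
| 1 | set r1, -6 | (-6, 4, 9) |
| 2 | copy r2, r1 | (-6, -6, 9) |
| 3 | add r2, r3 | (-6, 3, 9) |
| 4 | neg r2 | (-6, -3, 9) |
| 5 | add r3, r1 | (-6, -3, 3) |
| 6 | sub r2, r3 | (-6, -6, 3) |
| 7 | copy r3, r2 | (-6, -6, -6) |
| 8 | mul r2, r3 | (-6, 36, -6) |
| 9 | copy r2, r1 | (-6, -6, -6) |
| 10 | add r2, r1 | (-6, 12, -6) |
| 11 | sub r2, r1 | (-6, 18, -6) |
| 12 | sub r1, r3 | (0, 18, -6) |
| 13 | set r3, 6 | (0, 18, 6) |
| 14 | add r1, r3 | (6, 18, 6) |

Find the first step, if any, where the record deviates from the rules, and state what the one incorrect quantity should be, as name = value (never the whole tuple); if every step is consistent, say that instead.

step 10, r2 = -12

Recomputing the run from the initial state:
step 1: r1 = -6, r2 = 4, r3 = 9
step 2: r1 = -6, r2 = -6, r3 = 9
step 3: r1 = -6, r2 = 3, r3 = 9
step 4: r1 = -6, r2 = -3, r3 = 9
step 5: r1 = -6, r2 = -3, r3 = 3
step 6: r1 = -6, r2 = -6, r3 = 3
step 7: r1 = -6, r2 = -6, r3 = -6
step 8: r1 = -6, r2 = 36, r3 = -6
step 9: r1 = -6, r2 = -6, r3 = -6
step 10: r1 = -6, r2 = -12, r3 = -6
step 11: r1 = -6, r2 = -6, r3 = -6
step 12: r1 = 0, r2 = -6, r3 = -6
step 13: r1 = 0, r2 = -6, r3 = 6
step 14: r1 = 6, r2 = -6, r3 = 6
The first disagreement with the record is at step 10, where the value should be r2 = -12.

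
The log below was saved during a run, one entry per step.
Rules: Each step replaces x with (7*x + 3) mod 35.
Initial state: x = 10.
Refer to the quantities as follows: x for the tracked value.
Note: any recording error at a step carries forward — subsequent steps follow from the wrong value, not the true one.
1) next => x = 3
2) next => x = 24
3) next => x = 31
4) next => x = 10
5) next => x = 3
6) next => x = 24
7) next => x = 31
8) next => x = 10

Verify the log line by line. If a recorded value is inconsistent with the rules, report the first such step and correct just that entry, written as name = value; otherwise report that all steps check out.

Step 1: x = (7*10 + 3) mod 35 = 3 — confirmed correct.
Step 2: x = (7*3 + 3) mod 35 = 24 — exactly as logged.
Step 3: x = (7*24 + 3) mod 35 = 31 — agrees with the log.
Step 4: x = (7*31 + 3) mod 35 = 10 — no discrepancy.
Step 5: x = (7*10 + 3) mod 35 = 3 — no discrepancy.
Step 6: x = (7*3 + 3) mod 35 = 24 — verified.
Step 7: x = (7*24 + 3) mod 35 = 31 — same as recorded.
Step 8: x = (7*31 + 3) mod 35 = 10 — agrees with the log.
Nothing is out of place; the run is error-free.

no error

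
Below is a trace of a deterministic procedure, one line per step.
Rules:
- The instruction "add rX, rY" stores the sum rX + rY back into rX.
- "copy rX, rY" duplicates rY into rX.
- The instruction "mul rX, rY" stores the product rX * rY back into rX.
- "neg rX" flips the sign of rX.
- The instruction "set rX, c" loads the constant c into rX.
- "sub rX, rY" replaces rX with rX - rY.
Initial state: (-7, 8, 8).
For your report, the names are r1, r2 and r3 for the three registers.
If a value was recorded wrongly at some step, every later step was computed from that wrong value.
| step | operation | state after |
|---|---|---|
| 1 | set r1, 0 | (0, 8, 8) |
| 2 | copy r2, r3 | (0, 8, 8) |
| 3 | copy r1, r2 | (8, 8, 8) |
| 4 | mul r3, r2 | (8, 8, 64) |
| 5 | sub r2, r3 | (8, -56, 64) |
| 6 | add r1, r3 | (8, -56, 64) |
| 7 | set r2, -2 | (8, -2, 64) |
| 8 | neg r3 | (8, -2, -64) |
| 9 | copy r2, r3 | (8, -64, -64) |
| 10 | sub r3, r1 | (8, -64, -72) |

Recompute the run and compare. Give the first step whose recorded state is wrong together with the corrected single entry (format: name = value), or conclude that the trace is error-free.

step 1: r1 = 0 -> no discrepancy
step 2: r2 = 8 -> no discrepancy
step 3: r1 = 8 -> matches
step 4: r3 = 8 * 8 = 64 -> matches
step 5: r2 = 8 - 64 = -56 -> confirmed correct
step 6: r1 = 8 + 64 = 72 -> not what was recorded
First deviation found at step 6; the corrected entry is r1 = 72.

step 6, r1 = 72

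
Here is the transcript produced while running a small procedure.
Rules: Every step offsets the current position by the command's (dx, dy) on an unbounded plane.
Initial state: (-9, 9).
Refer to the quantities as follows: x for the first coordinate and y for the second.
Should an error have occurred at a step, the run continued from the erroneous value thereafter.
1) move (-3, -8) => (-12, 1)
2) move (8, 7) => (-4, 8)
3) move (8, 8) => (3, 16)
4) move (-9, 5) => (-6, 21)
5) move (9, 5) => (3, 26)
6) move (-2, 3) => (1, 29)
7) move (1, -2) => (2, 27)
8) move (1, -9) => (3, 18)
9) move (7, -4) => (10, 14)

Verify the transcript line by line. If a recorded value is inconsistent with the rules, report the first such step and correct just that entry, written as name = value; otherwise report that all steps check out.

step 3, x = 4

Recomputing the run from the initial state:
step 1: x = -12, y = 1
step 2: x = -4, y = 8
step 3: x = 4, y = 16
step 4: x = -5, y = 21
step 5: x = 4, y = 26
step 6: x = 2, y = 29
step 7: x = 3, y = 27
step 8: x = 4, y = 18
step 9: x = 11, y = 14
The first disagreement with the transcript is at step 3, where the value should be x = 4.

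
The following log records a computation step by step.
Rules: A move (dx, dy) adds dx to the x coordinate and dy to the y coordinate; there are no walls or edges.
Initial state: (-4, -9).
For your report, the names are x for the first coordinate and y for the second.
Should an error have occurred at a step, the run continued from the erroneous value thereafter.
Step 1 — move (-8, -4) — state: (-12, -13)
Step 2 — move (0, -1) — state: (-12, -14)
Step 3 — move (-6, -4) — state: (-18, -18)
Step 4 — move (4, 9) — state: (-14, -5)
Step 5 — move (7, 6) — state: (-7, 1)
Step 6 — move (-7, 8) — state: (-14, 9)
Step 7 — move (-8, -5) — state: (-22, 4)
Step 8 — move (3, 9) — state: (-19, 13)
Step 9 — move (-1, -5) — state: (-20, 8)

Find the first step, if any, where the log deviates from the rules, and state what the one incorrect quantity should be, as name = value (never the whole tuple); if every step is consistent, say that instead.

Recomputing the run from the initial state:
step 1: x = -12, y = -13
step 2: x = -12, y = -14
step 3: x = -18, y = -18
step 4: x = -14, y = -9
step 5: x = -7, y = -3
step 6: x = -14, y = 5
step 7: x = -22, y = 0
step 8: x = -19, y = 9
step 9: x = -20, y = 4
The first disagreement with the log is at step 4, where the value should be y = -9.

step 4, y = -9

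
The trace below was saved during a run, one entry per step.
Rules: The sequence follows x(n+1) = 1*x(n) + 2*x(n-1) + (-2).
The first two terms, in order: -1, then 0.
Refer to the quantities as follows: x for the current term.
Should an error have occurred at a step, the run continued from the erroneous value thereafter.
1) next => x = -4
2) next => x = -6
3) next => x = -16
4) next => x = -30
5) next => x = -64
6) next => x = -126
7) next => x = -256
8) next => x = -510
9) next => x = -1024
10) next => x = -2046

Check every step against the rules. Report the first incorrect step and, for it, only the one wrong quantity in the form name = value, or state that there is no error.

no error

Recomputing the run from the initial state:
step 1: x = -4
step 2: x = -6
step 3: x = -16
step 4: x = -30
step 5: x = -64
step 6: x = -126
step 7: x = -256
step 8: x = -510
step 9: x = -1024
step 10: x = -2046
This matches the trace at every step.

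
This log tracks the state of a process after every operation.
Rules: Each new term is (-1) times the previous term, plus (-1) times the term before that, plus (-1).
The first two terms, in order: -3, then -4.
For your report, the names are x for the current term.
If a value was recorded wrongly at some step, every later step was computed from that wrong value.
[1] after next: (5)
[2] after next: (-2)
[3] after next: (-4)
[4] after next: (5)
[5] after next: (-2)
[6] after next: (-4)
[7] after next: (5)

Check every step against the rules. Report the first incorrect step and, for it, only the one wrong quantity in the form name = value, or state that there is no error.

step 1, x = 6

Step 1: x = -1*(-4) + (-1)*(-3) + (-1) = 6 — first mismatch against the log.
The earliest wrong entry is at step 1: it should read x = 6.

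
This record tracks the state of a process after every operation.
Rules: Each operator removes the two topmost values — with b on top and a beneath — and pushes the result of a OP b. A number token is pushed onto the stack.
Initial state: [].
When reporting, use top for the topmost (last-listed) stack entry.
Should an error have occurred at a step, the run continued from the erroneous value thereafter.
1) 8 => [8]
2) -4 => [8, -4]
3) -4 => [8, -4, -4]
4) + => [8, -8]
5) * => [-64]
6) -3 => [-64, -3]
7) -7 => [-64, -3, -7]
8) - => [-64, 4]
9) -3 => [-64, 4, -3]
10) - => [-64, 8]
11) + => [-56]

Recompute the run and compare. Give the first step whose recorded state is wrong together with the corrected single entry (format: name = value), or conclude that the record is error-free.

1. push 8: top = 8 (matches)
2. push -4: top = -4 (confirmed correct)
3. push -4: top = -4 (checks out)
4. -4 + -4 = -8 (exactly as logged)
5. 8 * -8 = -64 (exactly as logged)
6. push -3: top = -3 (consistent with the record)
7. push -7: top = -7 (verified)
8. -3 - -7 = 4 (no discrepancy)
9. push -3: top = -3 (consistent with the record)
10. 4 - -3 = 7 (the record has a different value)
Conclusion: step 10 carries the first error; the entry should be top = 7.

step 10, top = 7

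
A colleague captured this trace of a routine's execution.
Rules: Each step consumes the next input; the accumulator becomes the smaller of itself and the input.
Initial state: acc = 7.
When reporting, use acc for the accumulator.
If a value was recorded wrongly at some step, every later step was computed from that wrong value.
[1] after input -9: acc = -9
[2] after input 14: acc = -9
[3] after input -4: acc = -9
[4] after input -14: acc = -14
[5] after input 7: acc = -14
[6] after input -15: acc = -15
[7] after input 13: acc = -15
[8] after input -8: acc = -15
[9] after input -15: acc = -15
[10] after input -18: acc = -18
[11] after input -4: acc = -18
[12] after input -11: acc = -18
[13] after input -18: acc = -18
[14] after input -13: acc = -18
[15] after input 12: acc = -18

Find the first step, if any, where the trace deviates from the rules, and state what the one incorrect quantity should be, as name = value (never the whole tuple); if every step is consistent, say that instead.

no error

Recomputing the run from the initial state:
step 1: acc = -9
step 2: acc = -9
step 3: acc = -9
step 4: acc = -14
step 5: acc = -14
step 6: acc = -15
step 7: acc = -15
step 8: acc = -15
step 9: acc = -15
step 10: acc = -18
step 11: acc = -18
step 12: acc = -18
step 13: acc = -18
step 14: acc = -18
step 15: acc = -18
This matches the trace at every step.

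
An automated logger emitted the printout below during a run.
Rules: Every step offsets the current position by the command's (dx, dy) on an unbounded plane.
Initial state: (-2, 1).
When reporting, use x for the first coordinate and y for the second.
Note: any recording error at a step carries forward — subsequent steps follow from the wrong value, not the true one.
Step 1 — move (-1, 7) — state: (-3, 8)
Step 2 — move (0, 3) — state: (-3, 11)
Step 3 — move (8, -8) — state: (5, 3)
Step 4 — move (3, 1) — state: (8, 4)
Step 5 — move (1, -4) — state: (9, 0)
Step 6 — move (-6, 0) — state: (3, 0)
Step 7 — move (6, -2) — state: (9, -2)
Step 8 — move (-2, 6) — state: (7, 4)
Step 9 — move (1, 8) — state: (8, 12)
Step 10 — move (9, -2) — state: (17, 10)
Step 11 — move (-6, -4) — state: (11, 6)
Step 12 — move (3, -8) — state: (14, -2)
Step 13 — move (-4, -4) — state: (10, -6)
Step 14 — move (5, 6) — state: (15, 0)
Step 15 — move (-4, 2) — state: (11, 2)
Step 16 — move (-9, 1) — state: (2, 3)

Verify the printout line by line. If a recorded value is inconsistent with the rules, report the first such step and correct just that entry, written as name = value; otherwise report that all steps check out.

Recomputing the run from the initial state:
step 1: x = -3, y = 8
step 2: x = -3, y = 11
step 3: x = 5, y = 3
step 4: x = 8, y = 4
step 5: x = 9, y = 0
step 6: x = 3, y = 0
step 7: x = 9, y = -2
step 8: x = 7, y = 4
step 9: x = 8, y = 12
step 10: x = 17, y = 10
step 11: x = 11, y = 6
step 12: x = 14, y = -2
step 13: x = 10, y = -6
step 14: x = 15, y = 0
step 15: x = 11, y = 2
step 16: x = 2, y = 3
This matches the printout at every step.

no error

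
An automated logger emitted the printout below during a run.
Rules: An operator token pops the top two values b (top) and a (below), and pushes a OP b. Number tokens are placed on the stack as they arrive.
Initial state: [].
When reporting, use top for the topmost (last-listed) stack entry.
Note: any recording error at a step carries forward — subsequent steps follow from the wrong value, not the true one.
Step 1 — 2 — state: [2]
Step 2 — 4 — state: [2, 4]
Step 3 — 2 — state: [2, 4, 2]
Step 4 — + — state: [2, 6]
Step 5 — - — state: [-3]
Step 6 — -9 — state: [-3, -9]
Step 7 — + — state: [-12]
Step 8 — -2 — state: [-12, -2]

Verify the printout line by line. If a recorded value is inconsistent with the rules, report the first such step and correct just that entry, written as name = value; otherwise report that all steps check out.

Recomputing the run from the initial state:
step 1: [2]
step 2: [2, 4]
step 3: [2, 4, 2]
step 4: [2, 6]
step 5: [-4]
step 6: [-4, -9]
step 7: [-13]
step 8: [-13, -2]
The first disagreement with the printout is at step 5, where the value should be top = -4.

step 5, top = -4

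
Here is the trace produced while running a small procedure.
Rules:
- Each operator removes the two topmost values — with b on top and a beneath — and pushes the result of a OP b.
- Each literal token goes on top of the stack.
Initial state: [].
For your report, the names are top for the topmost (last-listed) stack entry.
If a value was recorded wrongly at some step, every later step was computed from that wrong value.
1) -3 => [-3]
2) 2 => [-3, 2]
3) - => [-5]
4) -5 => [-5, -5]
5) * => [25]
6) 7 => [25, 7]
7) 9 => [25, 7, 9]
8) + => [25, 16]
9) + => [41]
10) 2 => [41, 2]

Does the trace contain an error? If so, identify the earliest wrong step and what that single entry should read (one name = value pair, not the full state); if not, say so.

no error

Recomputing the run from the initial state:
step 1: [-3]
step 2: [-3, 2]
step 3: [-5]
step 4: [-5, -5]
step 5: [25]
step 6: [25, 7]
step 7: [25, 7, 9]
step 8: [25, 16]
step 9: [41]
step 10: [41, 2]
This matches the trace at every step.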